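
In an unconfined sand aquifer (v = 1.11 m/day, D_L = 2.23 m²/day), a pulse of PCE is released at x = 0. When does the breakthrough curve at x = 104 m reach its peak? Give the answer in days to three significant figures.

91.9 days

For the 1D instantaneous-source solution, setting ∂C/∂t = 0 at fixed x gives v²t² + 2Dt − x² = 0, so t = (√(D² + v²x²) − D)/v².
√(D² + v²x²) = √(2.23² + 1.11² × 104²) = 115.5; v² = 1.2321.
t = (115.5 − 2.23)/1.2321 = 91.9 days (vs. the pure-advection estimate x/v = 93.7 d).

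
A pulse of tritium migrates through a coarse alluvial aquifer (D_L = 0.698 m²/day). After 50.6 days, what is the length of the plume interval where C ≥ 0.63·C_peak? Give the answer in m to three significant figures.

16.2 m

The plume is Gaussian with σ = √(2Dt) = √(2 × 0.698 × 50.6) = 8.405 m.
C/C_peak = exp(−Δx²/(2σ²)) = 0.63 ⇒ Δx = σ·√(−2 ln 0.63) = 8.405 × 0.9613 = 8.080 m.
Width = 2Δx = 16.2 m.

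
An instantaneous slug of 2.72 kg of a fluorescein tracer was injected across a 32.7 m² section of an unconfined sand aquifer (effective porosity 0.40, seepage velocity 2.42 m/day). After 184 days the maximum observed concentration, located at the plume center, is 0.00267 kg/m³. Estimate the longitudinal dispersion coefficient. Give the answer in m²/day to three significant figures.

2.62 m²/day

At the plume center C_max = M/(n_e·A·√(4πDt)), so D = M²/(4πt·(n_e·A·C_max)²).
n_e·A·C_max = 0.40 × 32.7 × 0.00267 = 0.03492 kg/m.
D = 2.72²/(4π × 184 × 0.03492²) = 2.62 m²/day.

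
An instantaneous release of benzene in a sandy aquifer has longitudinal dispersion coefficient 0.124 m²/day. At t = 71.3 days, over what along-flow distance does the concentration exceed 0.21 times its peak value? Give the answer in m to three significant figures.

The plume is Gaussian with σ = √(2Dt) = √(2 × 0.124 × 71.3) = 4.205 m.
C/C_peak = exp(−Δx²/(2σ²)) = 0.21 ⇒ Δx = σ·√(−2 ln 0.21) = 4.205 × 1.767 = 7.430 m.
Width = 2Δx = 14.9 m.

14.9 m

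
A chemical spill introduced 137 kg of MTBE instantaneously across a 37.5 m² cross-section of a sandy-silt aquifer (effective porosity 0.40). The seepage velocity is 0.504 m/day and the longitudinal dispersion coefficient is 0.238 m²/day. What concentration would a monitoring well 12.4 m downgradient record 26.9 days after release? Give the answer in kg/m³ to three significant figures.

For an instantaneous plane source, C(x,t) = M/(n_e·A·√(4πDt)) · exp(−(x−vt)²/(4Dt)), with n_e·A the pore (flow) area.
Plume center vt = 0.504 × 26.9 = 13.5576 m, so the well at 12.4 m is 1.1576 m upgradient of the peak.
√(4πDt) = 8.970 m, giving peak height M/(n_e·A·√(4πDt)) = 137/(0.40 × 37.5 × 8.970) = 1.018 kg/m³.
(x−vt)²/(4Dt) = (-1.1576)²/(4 × 0.238 × 26.9) = 0.05233; exp(−0.05233) = 0.9490.
C = 1.018 × 0.9490 = 0.966 kg/m³.

0.966 kg/m³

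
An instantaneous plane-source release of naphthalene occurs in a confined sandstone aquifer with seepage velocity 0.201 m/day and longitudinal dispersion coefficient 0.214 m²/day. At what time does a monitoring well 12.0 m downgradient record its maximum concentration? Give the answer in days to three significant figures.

For the 1D instantaneous-source solution, setting ∂C/∂t = 0 at fixed x gives v²t² + 2Dt − x² = 0, so t = (√(D² + v²x²) − D)/v².
√(D² + v²x²) = √(0.214² + 0.201² × 12.0²) = 2.421; v² = 0.040401.
t = (2.421 − 0.214)/0.040401 = 54.6 days (vs. the pure-advection estimate x/v = 59.7 d).

54.6 days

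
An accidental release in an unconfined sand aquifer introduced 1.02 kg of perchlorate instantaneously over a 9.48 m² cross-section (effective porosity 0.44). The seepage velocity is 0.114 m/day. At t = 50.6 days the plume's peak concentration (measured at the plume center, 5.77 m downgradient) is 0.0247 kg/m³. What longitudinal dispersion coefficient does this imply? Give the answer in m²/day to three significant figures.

At the plume center C_max = M/(n_e·A·√(4πDt)), so D = M²/(4πt·(n_e·A·C_max)²).
n_e·A·C_max = 0.44 × 9.48 × 0.0247 = 0.1030 kg/m.
D = 1.02²/(4π × 50.6 × 0.1030²) = 0.154 m²/day.

0.154 m²/day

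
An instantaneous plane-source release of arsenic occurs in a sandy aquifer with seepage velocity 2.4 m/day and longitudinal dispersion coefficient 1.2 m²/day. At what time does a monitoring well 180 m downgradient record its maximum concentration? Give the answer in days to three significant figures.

74.8 days

For the 1D instantaneous-source solution, setting ∂C/∂t = 0 at fixed x gives v²t² + 2Dt − x² = 0, so t = (√(D² + v²x²) − D)/v².
√(D² + v²x²) = √(1.2² + 2.4² × 180²) = 432.0; v² = 5.76.
t = (432.0 − 1.2)/5.76 = 74.8 days (vs. the pure-advection estimate x/v = 75.0 d).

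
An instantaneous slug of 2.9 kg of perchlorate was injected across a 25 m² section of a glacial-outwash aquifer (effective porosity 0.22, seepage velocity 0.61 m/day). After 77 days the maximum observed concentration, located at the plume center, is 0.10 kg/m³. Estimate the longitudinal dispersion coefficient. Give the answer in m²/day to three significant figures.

0.0287 m²/day

At the plume center C_max = M/(n_e·A·√(4πDt)), so D = M²/(4πt·(n_e·A·C_max)²).
n_e·A·C_max = 0.22 × 25 × 0.10 = 0.5500 kg/m.
D = 2.9²/(4π × 77 × 0.5500²) = 0.0287 m²/day.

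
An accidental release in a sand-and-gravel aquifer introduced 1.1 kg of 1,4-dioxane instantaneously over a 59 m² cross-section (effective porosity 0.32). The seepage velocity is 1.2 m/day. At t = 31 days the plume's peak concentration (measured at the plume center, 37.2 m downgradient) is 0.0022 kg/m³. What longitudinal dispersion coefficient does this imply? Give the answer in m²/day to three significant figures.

1.80 m²/day

At the plume center C_max = M/(n_e·A·√(4πDt)), so D = M²/(4πt·(n_e·A·C_max)²).
n_e·A·C_max = 0.32 × 59 × 0.0022 = 0.04154 kg/m.
D = 1.1²/(4π × 31 × 0.04154²) = 1.80 m²/day.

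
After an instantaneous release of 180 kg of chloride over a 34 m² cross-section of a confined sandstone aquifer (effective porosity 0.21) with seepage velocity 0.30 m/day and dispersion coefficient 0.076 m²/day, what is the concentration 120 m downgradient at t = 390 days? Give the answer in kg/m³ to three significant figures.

For an instantaneous plane source, C(x,t) = M/(n_e·A·√(4πDt)) · exp(−(x−vt)²/(4Dt)), with n_e·A the pore (flow) area.
Plume center vt = 0.30 × 390 = 117 m, so the well at 120 m is 3 m downgradient of the peak.
√(4πDt) = 19.30 m, giving peak height M/(n_e·A·√(4πDt)) = 180/(0.21 × 34 × 19.30) = 1.306 kg/m³.
(x−vt)²/(4Dt) = (3)²/(4 × 0.076 × 390) = 0.07591; exp(−0.07591) = 0.9269.
C = 1.306 × 0.9269 = 1.21 kg/m³.

1.21 kg/m³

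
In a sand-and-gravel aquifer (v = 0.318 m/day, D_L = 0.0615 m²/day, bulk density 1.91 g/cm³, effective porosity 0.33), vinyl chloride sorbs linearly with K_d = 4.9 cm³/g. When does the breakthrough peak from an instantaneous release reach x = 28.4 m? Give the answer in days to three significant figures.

2600 days

Retardation factor R = 1 + ρ_b·K_d/n = 1 + 1.91 × 4.9/0.33 = 29.36.
Sorption retards both mechanisms: v_R = v/R = 0.01083 m/day, D_R = D/R = 0.002095 m²/day.
Peak time from v_R²t² + 2D_R t − x² = 0: t = (√(D_R² + v_R²x²) − D_R)/v_R².
√(D_R² + v_R²x²) = √(0.002095² + 0.01083² × 28.4²) = 0.3076; v_R² = 0.0001173.
t = (0.3076 − 0.002095)/0.0001173 = 2600 days.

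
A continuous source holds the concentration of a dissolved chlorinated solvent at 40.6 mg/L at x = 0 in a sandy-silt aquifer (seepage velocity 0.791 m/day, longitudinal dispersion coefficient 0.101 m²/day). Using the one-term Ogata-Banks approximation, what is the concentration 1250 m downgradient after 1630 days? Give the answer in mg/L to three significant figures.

40.0 mg/L

For a continuous step input, C/C₀ ≈ ½·erfc((x−vt)/(2√(Dt))).
vt = 0.791 × 1630 = 1289.33 m and 2√(Dt) = 2√(0.101 × 1630) = 25.66 m.
Argument (x−vt)/(2√(Dt)) = (1250 − 1289.33)/25.66 = -1.533; ½·erfc(-1.533) = 0.9849.
C = 40.6 × 0.9849 = 40.0 mg/L.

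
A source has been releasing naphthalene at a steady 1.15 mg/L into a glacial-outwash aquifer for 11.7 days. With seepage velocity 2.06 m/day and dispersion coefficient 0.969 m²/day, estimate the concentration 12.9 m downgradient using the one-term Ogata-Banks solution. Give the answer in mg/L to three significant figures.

For a continuous step input, C/C₀ ≈ ½·erfc((x−vt)/(2√(Dt))).
vt = 2.06 × 11.7 = 24.102 m and 2√(Dt) = 2√(0.969 × 11.7) = 6.734 m.
Argument (x−vt)/(2√(Dt)) = (12.9 − 24.102)/6.734 = -1.663; ½·erfc(-1.663) = 0.9907.
C = 1.15 × 0.9907 = 1.14 mg/L.

1.14 mg/L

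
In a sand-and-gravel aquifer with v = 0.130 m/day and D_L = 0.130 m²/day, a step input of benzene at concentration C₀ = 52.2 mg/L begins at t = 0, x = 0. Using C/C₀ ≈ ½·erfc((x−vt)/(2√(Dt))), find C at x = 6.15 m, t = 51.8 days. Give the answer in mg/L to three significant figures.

For a continuous step input, C/C₀ ≈ ½·erfc((x−vt)/(2√(Dt))).
vt = 0.130 × 51.8 = 6.734 m and 2√(Dt) = 2√(0.130 × 51.8) = 5.190 m.
Argument (x−vt)/(2√(Dt)) = (6.15 − 6.734)/5.190 = -0.1125; ½·erfc(-0.1125) = 0.5632.
C = 52.2 × 0.5632 = 29.4 mg/L.

29.4 mg/L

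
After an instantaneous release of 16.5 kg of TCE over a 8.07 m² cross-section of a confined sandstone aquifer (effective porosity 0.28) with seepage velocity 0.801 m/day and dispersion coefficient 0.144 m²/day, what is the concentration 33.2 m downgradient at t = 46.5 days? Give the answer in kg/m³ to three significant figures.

0.432 kg/m³

For an instantaneous plane source, C(x,t) = M/(n_e·A·√(4πDt)) · exp(−(x−vt)²/(4Dt)), with n_e·A the pore (flow) area.
Plume center vt = 0.801 × 46.5 = 37.2465 m, so the well at 33.2 m is 4.0465 m upgradient of the peak.
√(4πDt) = 9.173 m, giving peak height M/(n_e·A·√(4πDt)) = 16.5/(0.28 × 8.07 × 9.173) = 0.7961 kg/m³.
(x−vt)²/(4Dt) = (-4.0465)²/(4 × 0.144 × 46.5) = 0.6113; exp(−0.6113) = 0.5426.
C = 0.7961 × 0.5426 = 0.432 kg/m³.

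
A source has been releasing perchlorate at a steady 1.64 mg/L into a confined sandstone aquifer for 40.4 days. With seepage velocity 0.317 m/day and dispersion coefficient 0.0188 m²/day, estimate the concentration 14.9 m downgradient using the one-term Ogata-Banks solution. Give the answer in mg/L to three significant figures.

For a continuous step input, C/C₀ ≈ ½·erfc((x−vt)/(2√(Dt))).
vt = 0.317 × 40.4 = 12.8068 m and 2√(Dt) = 2√(0.0188 × 40.4) = 1.743 m.
Argument (x−vt)/(2√(Dt)) = (14.9 − 12.8068)/1.743 = 1.201; ½·erfc(1.201) = 0.04471.
C = 1.64 × 0.04471 = 0.0733 mg/L.

0.0733 mg/L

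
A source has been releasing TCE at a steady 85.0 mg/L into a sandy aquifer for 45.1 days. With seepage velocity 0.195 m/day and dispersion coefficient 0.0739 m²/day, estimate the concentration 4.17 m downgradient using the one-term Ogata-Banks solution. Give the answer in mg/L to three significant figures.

For a continuous step input, C/C₀ ≈ ½·erfc((x−vt)/(2√(Dt))).
vt = 0.195 × 45.1 = 8.7945 m and 2√(Dt) = 2√(0.0739 × 45.1) = 3.651 m.
Argument (x−vt)/(2√(Dt)) = (4.17 − 8.7945)/3.651 = -1.267; ½·erfc(-1.267) = 0.9634.
C = 85.0 × 0.9634 = 81.9 mg/L.

81.9 mg/L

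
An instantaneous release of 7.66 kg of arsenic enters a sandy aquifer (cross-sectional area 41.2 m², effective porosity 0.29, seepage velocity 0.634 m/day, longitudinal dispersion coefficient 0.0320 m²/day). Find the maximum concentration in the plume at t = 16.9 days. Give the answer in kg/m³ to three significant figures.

The peak of an instantaneous 1D plume sits at x = vt; there the Gaussian factor is 1 and C_max = M/(n_e·A·√(4πDt)), where n_e·A is the pore area the mass is dissolved in.
√(4πDt) = √(4π × 0.0320 × 16.9) = 2.607 m, so C_max = 7.66/(0.29 × 41.2 × 2.607) = 0.246 kg/m³.

0.246 kg/m³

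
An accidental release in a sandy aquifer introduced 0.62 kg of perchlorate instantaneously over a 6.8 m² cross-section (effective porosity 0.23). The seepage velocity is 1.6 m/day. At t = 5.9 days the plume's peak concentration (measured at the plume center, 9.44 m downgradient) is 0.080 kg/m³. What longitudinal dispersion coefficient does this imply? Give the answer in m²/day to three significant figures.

At the plume center C_max = M/(n_e·A·√(4πDt)), so D = M²/(4πt·(n_e·A·C_max)²).
n_e·A·C_max = 0.23 × 6.8 × 0.080 = 0.1251 kg/m.
D = 0.62²/(4π × 5.9 × 0.1251²) = 0.331 m²/day.

0.331 m²/day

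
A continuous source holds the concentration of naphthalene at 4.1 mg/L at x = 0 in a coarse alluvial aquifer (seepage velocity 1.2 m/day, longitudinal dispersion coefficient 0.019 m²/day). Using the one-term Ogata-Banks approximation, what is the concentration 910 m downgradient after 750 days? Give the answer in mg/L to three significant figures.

For a continuous step input, C/C₀ ≈ ½·erfc((x−vt)/(2√(Dt))).
vt = 1.2 × 750 = 900 m and 2√(Dt) = 2√(0.019 × 750) = 7.550 m.
Argument (x−vt)/(2√(Dt)) = (910 − 900)/7.550 = 1.325; ½·erfc(1.325) = 0.03048.
C = 4.1 × 0.03048 = 0.125 mg/L.

0.125 mg/L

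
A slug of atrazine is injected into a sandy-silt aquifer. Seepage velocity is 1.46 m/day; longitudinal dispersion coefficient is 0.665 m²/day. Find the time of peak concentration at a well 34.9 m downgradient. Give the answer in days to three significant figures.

23.6 days

For the 1D instantaneous-source solution, setting ∂C/∂t = 0 at fixed x gives v²t² + 2Dt − x² = 0, so t = (√(D² + v²x²) − D)/v².
√(D² + v²x²) = √(0.665² + 1.46² × 34.9²) = 50.96; v² = 2.1316.
t = (50.96 − 0.665)/2.1316 = 23.6 days (vs. the pure-advection estimate x/v = 23.9 d).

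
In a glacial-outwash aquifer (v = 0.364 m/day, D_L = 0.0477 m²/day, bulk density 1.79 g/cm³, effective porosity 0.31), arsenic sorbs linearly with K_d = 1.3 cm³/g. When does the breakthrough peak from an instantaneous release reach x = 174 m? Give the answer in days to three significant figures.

Retardation factor R = 1 + ρ_b·K_d/n = 1 + 1.79 × 1.3/0.31 = 8.506.
Sorption retards both mechanisms: v_R = v/R = 0.04279 m/day, D_R = D/R = 0.005608 m²/day.
Peak time from v_R²t² + 2D_R t − x² = 0: t = (√(D_R² + v_R²x²) − D_R)/v_R².
√(D_R² + v_R²x²) = √(0.005608² + 0.04279² × 174²) = 7.445; v_R² = 0.001831.
t = (7.445 − 0.005608)/0.001831 = 4060 days.

4060 days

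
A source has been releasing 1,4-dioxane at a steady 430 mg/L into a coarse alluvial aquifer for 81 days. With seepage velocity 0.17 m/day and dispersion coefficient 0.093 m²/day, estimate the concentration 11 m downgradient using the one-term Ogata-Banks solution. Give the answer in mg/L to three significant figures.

328 mg/L

For a continuous step input, C/C₀ ≈ ½·erfc((x−vt)/(2√(Dt))).
vt = 0.17 × 81 = 13.77 m and 2√(Dt) = 2√(0.093 × 81) = 5.489 m.
Argument (x−vt)/(2√(Dt)) = (11 − 13.77)/5.489 = -0.5046; ½·erfc(-0.5046) = 0.7623.
C = 430 × 0.7623 = 328 mg/L.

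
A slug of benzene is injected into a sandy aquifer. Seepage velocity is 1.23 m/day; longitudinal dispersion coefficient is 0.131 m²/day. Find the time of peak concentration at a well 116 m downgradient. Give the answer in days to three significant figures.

94.2 days

For the 1D instantaneous-source solution, setting ∂C/∂t = 0 at fixed x gives v²t² + 2Dt − x² = 0, so t = (√(D² + v²x²) − D)/v².
√(D² + v²x²) = √(0.131² + 1.23² × 116²) = 142.7; v² = 1.5129.
t = (142.7 − 0.131)/1.5129 = 94.2 days (vs. the pure-advection estimate x/v = 94.3 d).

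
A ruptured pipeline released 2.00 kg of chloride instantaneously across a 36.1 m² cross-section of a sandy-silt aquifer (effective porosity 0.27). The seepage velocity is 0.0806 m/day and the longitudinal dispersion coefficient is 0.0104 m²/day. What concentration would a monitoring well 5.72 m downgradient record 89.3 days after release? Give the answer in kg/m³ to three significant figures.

For an instantaneous plane source, C(x,t) = M/(n_e·A·√(4πDt)) · exp(−(x−vt)²/(4Dt)), with n_e·A the pore (flow) area.
Plume center vt = 0.0806 × 89.3 = 7.19758 m, so the well at 5.72 m is 1.47758 m upgradient of the peak.
√(4πDt) = 3.416 m, giving peak height M/(n_e·A·√(4πDt)) = 2.00/(0.27 × 36.1 × 3.416) = 0.06007 kg/m³.
(x−vt)²/(4Dt) = (-1.47758)²/(4 × 0.0104 × 89.3) = 0.5877; exp(−0.5877) = 0.5556.
C = 0.06007 × 0.5556 = 0.0334 kg/m³.

0.0334 kg/m³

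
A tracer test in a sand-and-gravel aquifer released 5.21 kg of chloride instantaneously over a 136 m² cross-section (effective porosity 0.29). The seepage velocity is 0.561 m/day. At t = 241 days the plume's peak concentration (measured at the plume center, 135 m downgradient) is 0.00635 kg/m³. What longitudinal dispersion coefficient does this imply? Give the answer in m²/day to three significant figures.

At the plume center C_max = M/(n_e·A·√(4πDt)), so D = M²/(4πt·(n_e·A·C_max)²).
n_e·A·C_max = 0.29 × 136 × 0.00635 = 0.2504 kg/m.
D = 5.21²/(4π × 241 × 0.2504²) = 0.143 m²/day.

0.143 m²/day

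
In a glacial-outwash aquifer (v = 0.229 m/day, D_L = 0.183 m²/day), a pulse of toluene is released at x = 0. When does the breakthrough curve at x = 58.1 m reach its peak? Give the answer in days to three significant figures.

250 days

For the 1D instantaneous-source solution, setting ∂C/∂t = 0 at fixed x gives v²t² + 2Dt − x² = 0, so t = (√(D² + v²x²) − D)/v².
√(D² + v²x²) = √(0.183² + 0.229² × 58.1²) = 13.31; v² = 0.052441.
t = (13.31 − 0.183)/0.052441 = 250 days (vs. the pure-advection estimate x/v = 254 d).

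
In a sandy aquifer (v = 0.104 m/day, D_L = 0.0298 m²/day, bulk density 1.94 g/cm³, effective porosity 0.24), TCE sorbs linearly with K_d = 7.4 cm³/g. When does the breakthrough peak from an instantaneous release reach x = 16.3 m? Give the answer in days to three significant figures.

Retardation factor R = 1 + ρ_b·K_d/n = 1 + 1.94 × 7.4/0.24 = 60.82.
Sorption retards both mechanisms: v_R = v/R = 0.001710 m/day, D_R = D/R = 0.0004900 m²/day.
Peak time from v_R²t² + 2D_R t − x² = 0: t = (√(D_R² + v_R²x²) − D_R)/v_R².
√(D_R² + v_R²x²) = √(0.0004900² + 0.001710² × 16.3²) = 0.02788; v_R² = 2.924e-06.
t = (0.02788 − 0.0004900)/2.924e-06 = 9370 days.

9370 days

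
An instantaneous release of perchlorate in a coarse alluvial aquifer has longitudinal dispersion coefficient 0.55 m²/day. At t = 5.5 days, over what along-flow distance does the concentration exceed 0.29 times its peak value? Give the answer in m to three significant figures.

7.74 m

The plume is Gaussian with σ = √(2Dt) = √(2 × 0.55 × 5.5) = 2.460 m.
C/C_peak = exp(−Δx²/(2σ²)) = 0.29 ⇒ Δx = σ·√(−2 ln 0.29) = 2.460 × 1.573 = 3.870 m.
Width = 2Δx = 7.74 m.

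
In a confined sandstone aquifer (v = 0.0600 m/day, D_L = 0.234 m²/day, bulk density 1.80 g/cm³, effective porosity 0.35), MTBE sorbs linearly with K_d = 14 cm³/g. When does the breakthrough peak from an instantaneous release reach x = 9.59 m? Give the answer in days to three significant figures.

7850 days

Retardation factor R = 1 + ρ_b·K_d/n = 1 + 1.80 × 14/0.35 = 73.00.
Sorption retards both mechanisms: v_R = v/R = 0.0008219 m/day, D_R = D/R = 0.003205 m²/day.
Peak time from v_R²t² + 2D_R t − x² = 0: t = (√(D_R² + v_R²x²) − D_R)/v_R².
√(D_R² + v_R²x²) = √(0.003205² + 0.0008219² × 9.59²) = 0.008509; v_R² = 6.755e-07.
t = (0.008509 − 0.003205)/6.755e-07 = 7850 days.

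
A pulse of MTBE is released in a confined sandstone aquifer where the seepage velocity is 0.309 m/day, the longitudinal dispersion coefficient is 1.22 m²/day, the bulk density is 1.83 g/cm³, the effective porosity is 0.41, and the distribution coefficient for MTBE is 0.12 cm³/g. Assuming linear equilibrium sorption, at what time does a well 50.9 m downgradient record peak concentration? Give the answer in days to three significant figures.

234 days

Retardation factor R = 1 + ρ_b·K_d/n = 1 + 1.83 × 0.12/0.41 = 1.536.
Sorption retards both mechanisms: v_R = v/R = 0.2012 m/day, D_R = D/R = 0.7943 m²/day.
Peak time from v_R²t² + 2D_R t − x² = 0: t = (√(D_R² + v_R²x²) − D_R)/v_R².
√(D_R² + v_R²x²) = √(0.7943² + 0.2012² × 50.9²) = 10.27; v_R² = 0.04048.
t = (10.27 − 0.7943)/0.04048 = 234 days.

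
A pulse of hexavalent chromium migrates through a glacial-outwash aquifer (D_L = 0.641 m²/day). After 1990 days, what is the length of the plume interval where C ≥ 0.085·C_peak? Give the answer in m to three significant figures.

The plume is Gaussian with σ = √(2Dt) = √(2 × 0.641 × 1990) = 50.51 m.
C/C_peak = exp(−Δx²/(2σ²)) = 0.085 ⇒ Δx = σ·√(−2 ln 0.085) = 50.51 × 2.220 = 112.1 m.
Width = 2Δx = 224 m.

224 m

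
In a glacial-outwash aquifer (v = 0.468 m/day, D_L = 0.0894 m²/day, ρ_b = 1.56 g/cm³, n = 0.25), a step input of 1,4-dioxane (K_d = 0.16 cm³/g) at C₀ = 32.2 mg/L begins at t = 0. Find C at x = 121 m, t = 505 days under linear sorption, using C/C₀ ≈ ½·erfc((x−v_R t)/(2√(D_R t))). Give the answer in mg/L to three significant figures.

Retardation factor R = 1 + ρ_b·K_d/n = 1 + 1.56 × 0.16/0.25 = 1.998.
Sorption retards both mechanisms: v_R = v/R = 0.2342 m/day, D_R = D/R = 0.04474 m²/day.
v_R·t = 0.2342 × 505 = 118.271 m; 2√(D_R t) = 9.507 m; argument = (121 − 118.271)/9.507 = 0.2871.
C = C₀ × ½·erfc(0.2871) = 32.2 × 0.3424 = 11.0 mg/L.

11.0 mg/L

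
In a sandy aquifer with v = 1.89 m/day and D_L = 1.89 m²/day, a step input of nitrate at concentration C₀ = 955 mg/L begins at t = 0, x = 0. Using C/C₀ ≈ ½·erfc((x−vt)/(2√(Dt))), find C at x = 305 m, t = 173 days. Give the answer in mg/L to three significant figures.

For a continuous step input, C/C₀ ≈ ½·erfc((x−vt)/(2√(Dt))).
vt = 1.89 × 173 = 326.97 m and 2√(Dt) = 2√(1.89 × 173) = 36.16 m.
Argument (x−vt)/(2√(Dt)) = (305 − 326.97)/36.16 = -0.6076; ½·erfc(-0.6076) = 0.8049.
C = 955 × 0.8049 = 769 mg/L.

769 mg/L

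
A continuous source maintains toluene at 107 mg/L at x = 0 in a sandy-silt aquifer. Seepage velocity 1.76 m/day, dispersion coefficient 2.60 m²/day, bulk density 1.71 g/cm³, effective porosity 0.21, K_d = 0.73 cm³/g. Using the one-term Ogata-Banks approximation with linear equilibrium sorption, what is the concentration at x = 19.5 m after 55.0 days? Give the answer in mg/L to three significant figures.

20.7 mg/L

Retardation factor R = 1 + ρ_b·K_d/n = 1 + 1.71 × 0.73/0.21 = 6.944.
Sorption retards both mechanisms: v_R = v/R = 0.2535 m/day, D_R = D/R = 0.3744 m²/day.
v_R·t = 0.2535 × 55.0 = 13.9425 m; 2√(D_R t) = 9.076 m; argument = (19.5 − 13.9425)/9.076 = 0.6123.
C = C₀ × ½·erfc(0.6123) = 107 × 0.1933 = 20.7 mg/L.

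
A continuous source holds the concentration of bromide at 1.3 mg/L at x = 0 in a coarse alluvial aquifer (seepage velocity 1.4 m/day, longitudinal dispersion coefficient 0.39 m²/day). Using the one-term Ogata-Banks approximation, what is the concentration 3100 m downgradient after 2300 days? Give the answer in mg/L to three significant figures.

1.30 mg/L

For a continuous step input, C/C₀ ≈ ½·erfc((x−vt)/(2√(Dt))).
vt = 1.4 × 2300 = 3220 m and 2√(Dt) = 2√(0.39 × 2300) = 59.90 m.
Argument (x−vt)/(2√(Dt)) = (3100 − 3220)/59.90 = -2.003; ½·erfc(-2.003) = 0.9977.
C = 1.3 × 0.9977 = 1.30 mg/L.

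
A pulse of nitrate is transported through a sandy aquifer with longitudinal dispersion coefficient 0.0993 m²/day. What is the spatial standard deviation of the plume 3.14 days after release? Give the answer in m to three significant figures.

0.790 m

Dispersive spreading gives a Gaussian with σ² = 2Dt; advection only shifts the center.
σ = √(2 × 0.0993 × 3.14) = 0.790 m.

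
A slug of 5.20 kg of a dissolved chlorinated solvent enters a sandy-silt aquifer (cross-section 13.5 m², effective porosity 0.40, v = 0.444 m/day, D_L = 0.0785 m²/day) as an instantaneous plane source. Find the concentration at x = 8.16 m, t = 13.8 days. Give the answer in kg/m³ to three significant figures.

For an instantaneous plane source, C(x,t) = M/(n_e·A·√(4πDt)) · exp(−(x−vt)²/(4Dt)), with n_e·A the pore (flow) area.
Plume center vt = 0.444 × 13.8 = 6.1272 m, so the well at 8.16 m is 2.0328 m downgradient of the peak.
√(4πDt) = 3.690 m, giving peak height M/(n_e·A·√(4πDt)) = 5.20/(0.40 × 13.5 × 3.690) = 0.2610 kg/m³.
(x−vt)²/(4Dt) = (2.0328)²/(4 × 0.0785 × 13.8) = 0.9536; exp(−0.9536) = 0.3854.
C = 0.2610 × 0.3854 = 0.101 kg/m³.

0.101 kg/m³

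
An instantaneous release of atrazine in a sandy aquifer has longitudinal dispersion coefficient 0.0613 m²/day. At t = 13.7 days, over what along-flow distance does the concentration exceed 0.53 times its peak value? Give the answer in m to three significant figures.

The plume is Gaussian with σ = √(2Dt) = √(2 × 0.0613 × 13.7) = 1.296 m.
C/C_peak = exp(−Δx²/(2σ²)) = 0.53 ⇒ Δx = σ·√(−2 ln 0.53) = 1.296 × 1.127 = 1.461 m.
Width = 2Δx = 2.92 m.

2.92 m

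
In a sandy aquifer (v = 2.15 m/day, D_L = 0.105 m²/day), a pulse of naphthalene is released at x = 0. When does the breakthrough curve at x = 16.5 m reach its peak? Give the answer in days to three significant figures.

7.65 days

For the 1D instantaneous-source solution, setting ∂C/∂t = 0 at fixed x gives v²t² + 2Dt − x² = 0, so t = (√(D² + v²x²) − D)/v².
√(D² + v²x²) = √(0.105² + 2.15² × 16.5²) = 35.48; v² = 4.6225.
t = (35.48 − 0.105)/4.6225 = 7.65 days (vs. the pure-advection estimate x/v = 7.67 d).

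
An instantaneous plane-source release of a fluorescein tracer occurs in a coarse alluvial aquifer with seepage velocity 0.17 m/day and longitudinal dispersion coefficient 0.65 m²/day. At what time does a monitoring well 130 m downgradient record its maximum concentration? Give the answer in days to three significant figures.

For the 1D instantaneous-source solution, setting ∂C/∂t = 0 at fixed x gives v²t² + 2Dt − x² = 0, so t = (√(D² + v²x²) − D)/v².
√(D² + v²x²) = √(0.65² + 0.17² × 130²) = 22.11; v² = 0.0289.
t = (22.11 − 0.65)/0.0289 = 743 days (vs. the pure-advection estimate x/v = 765 d).

743 days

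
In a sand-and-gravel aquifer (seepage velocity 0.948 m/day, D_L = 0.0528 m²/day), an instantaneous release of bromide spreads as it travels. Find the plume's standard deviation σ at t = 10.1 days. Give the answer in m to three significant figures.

1.03 m

Dispersive spreading gives a Gaussian with σ² = 2Dt; advection only shifts the center.
σ = √(2 × 0.0528 × 10.1) = 1.03 m.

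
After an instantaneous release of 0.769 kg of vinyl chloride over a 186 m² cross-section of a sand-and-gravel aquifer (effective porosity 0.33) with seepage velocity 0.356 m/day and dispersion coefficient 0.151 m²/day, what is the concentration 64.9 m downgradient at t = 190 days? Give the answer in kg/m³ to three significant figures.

0.000618 kg/m³

For an instantaneous plane source, C(x,t) = M/(n_e·A·√(4πDt)) · exp(−(x−vt)²/(4Dt)), with n_e·A the pore (flow) area.
Plume center vt = 0.356 × 190 = 67.64 m, so the well at 64.9 m is 2.74 m upgradient of the peak.
√(4πDt) = 18.99 m, giving peak height M/(n_e·A·√(4πDt)) = 0.769/(0.33 × 186 × 18.99) = 0.0006597 kg/m³.
(x−vt)²/(4Dt) = (-2.74)²/(4 × 0.151 × 190) = 0.06542; exp(−0.06542) = 0.9367.
C = 0.0006597 × 0.9367 = 0.000618 kg/m³.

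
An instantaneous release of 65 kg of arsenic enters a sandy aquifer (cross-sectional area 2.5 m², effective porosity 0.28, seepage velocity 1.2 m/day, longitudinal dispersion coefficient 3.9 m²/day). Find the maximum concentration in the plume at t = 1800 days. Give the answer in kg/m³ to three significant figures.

The peak of an instantaneous 1D plume sits at x = vt; there the Gaussian factor is 1 and C_max = M/(n_e·A·√(4πDt)), where n_e·A is the pore area the mass is dissolved in.
√(4πDt) = √(4π × 3.9 × 1800) = 297.0 m, so C_max = 65/(0.28 × 2.5 × 297.0) = 0.313 kg/m³.

0.313 kg/m³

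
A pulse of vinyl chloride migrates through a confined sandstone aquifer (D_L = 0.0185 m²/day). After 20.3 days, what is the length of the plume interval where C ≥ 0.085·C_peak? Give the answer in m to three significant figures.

The plume is Gaussian with σ = √(2Dt) = √(2 × 0.0185 × 20.3) = 0.8667 m.
C/C_peak = exp(−Δx²/(2σ²)) = 0.085 ⇒ Δx = σ·√(−2 ln 0.085) = 0.8667 × 2.220 = 1.924 m.
Width = 2Δx = 3.85 m.

3.85 m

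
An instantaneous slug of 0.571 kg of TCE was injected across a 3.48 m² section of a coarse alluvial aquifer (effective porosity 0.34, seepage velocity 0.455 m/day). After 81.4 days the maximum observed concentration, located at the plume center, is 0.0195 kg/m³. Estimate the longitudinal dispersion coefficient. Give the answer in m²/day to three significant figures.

0.599 m²/day

At the plume center C_max = M/(n_e·A·√(4πDt)), so D = M²/(4πt·(n_e·A·C_max)²).
n_e·A·C_max = 0.34 × 3.48 × 0.0195 = 0.02307 kg/m.
D = 0.571²/(4π × 81.4 × 0.02307²) = 0.599 m²/day.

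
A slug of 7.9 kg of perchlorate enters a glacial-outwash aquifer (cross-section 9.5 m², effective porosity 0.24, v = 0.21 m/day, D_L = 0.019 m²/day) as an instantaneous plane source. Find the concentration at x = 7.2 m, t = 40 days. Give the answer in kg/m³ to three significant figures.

For an instantaneous plane source, C(x,t) = M/(n_e·A·√(4πDt)) · exp(−(x−vt)²/(4Dt)), with n_e·A the pore (flow) area.
Plume center vt = 0.21 × 40 = 8.4 m, so the well at 7.2 m is 1.2 m upgradient of the peak.
√(4πDt) = 3.090 m, giving peak height M/(n_e·A·√(4πDt)) = 7.9/(0.24 × 9.5 × 3.090) = 1.121 kg/m³.
(x−vt)²/(4Dt) = (-1.2)²/(4 × 0.019 × 40) = 0.4737; exp(−0.4737) = 0.6227.
C = 1.121 × 0.6227 = 0.698 kg/m³.

0.698 kg/m³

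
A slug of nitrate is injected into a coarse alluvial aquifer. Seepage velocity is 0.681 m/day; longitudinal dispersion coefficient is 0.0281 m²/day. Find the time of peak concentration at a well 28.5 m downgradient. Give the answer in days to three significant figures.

41.8 days

For the 1D instantaneous-source solution, setting ∂C/∂t = 0 at fixed x gives v²t² + 2Dt − x² = 0, so t = (√(D² + v²x²) − D)/v².
√(D² + v²x²) = √(0.0281² + 0.681² × 28.5²) = 19.41; v² = 0.463761.
t = (19.41 − 0.0281)/0.463761 = 41.8 days (vs. the pure-advection estimate x/v = 41.9 d).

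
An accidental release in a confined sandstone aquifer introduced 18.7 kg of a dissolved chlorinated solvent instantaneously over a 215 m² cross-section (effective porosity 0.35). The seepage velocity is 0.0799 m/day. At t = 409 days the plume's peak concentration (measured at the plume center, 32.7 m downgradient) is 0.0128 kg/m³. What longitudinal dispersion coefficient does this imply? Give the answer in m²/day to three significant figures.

At the plume center C_max = M/(n_e·A·√(4πDt)), so D = M²/(4πt·(n_e·A·C_max)²).
n_e·A·C_max = 0.35 × 215 × 0.0128 = 0.9632 kg/m.
D = 18.7²/(4π × 409 × 0.9632²) = 0.0733 m²/day.

0.0733 m²/day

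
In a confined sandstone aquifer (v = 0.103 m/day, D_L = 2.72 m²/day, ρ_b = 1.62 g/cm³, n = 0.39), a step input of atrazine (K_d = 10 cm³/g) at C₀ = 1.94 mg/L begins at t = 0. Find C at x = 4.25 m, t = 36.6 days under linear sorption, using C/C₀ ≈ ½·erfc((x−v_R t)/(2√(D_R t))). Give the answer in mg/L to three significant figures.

Retardation factor R = 1 + ρ_b·K_d/n = 1 + 1.62 × 10/0.39 = 42.54.
Sorption retards both mechanisms: v_R = v/R = 0.002421 m/day, D_R = D/R = 0.06394 m²/day.
v_R·t = 0.002421 × 36.6 = 0.0886086 m; 2√(D_R t) = 3.060 m; argument = (4.25 − 0.0886086)/3.060 = 1.360.
C = C₀ × ½·erfc(1.360) = 1.94 × 0.02722 = 0.0528 mg/L.

0.0528 mg/L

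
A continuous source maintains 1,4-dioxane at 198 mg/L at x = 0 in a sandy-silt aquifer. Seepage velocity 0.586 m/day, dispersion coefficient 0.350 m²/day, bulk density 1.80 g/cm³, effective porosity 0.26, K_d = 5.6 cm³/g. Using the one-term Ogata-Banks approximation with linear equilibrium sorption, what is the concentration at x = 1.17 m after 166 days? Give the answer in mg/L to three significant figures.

Retardation factor R = 1 + ρ_b·K_d/n = 1 + 1.80 × 5.6/0.26 = 39.77.
Sorption retards both mechanisms: v_R = v/R = 0.01473 m/day, D_R = D/R = 0.008801 m²/day.
v_R·t = 0.01473 × 166 = 2.44518 m; 2√(D_R t) = 2.417 m; argument = (1.17 − 2.44518)/2.417 = -0.5276.
C = C₀ × ½·erfc(-0.5276) = 198 × 0.7722 = 153 mg/L.

153 mg/L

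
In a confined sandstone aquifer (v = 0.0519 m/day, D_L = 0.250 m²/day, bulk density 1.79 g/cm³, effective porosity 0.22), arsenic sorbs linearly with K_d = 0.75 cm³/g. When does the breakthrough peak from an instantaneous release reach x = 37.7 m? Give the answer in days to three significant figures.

Retardation factor R = 1 + ρ_b·K_d/n = 1 + 1.79 × 0.75/0.22 = 7.102.
Sorption retards both mechanisms: v_R = v/R = 0.007308 m/day, D_R = D/R = 0.03520 m²/day.
Peak time from v_R²t² + 2D_R t − x² = 0: t = (√(D_R² + v_R²x²) − D_R)/v_R².
√(D_R² + v_R²x²) = √(0.03520² + 0.007308² × 37.7²) = 0.2778; v_R² = 5.341e-05.
t = (0.2778 − 0.03520)/5.341e-05 = 4540 days.

4540 days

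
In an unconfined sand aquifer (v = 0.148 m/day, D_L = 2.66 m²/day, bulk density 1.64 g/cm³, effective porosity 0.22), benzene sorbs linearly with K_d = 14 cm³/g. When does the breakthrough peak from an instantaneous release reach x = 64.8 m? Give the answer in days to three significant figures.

35100 days

Retardation factor R = 1 + ρ_b·K_d/n = 1 + 1.64 × 14/0.22 = 105.4.
Sorption retards both mechanisms: v_R = v/R = 0.001404 m/day, D_R = D/R = 0.02524 m²/day.
Peak time from v_R²t² + 2D_R t − x² = 0: t = (√(D_R² + v_R²x²) − D_R)/v_R².
√(D_R² + v_R²x²) = √(0.02524² + 0.001404² × 64.8²) = 0.09442; v_R² = 1.971e-06.
t = (0.09442 − 0.02524)/1.971e-06 = 35100 days.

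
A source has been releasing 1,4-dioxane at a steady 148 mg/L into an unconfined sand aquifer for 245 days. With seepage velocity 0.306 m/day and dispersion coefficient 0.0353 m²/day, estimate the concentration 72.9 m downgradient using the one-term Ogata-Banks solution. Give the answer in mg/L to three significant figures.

For a continuous step input, C/C₀ ≈ ½·erfc((x−vt)/(2√(Dt))).
vt = 0.306 × 245 = 74.97 m and 2√(Dt) = 2√(0.0353 × 245) = 5.882 m.
Argument (x−vt)/(2√(Dt)) = (72.9 − 74.97)/5.882 = -0.3519; ½·erfc(-0.3519) = 0.6906.
C = 148 × 0.6906 = 102 mg/L.

102 mg/L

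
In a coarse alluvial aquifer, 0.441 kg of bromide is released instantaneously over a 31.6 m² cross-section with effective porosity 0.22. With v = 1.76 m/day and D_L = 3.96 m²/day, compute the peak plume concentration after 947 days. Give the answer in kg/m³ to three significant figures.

The peak of an instantaneous 1D plume sits at x = vt; there the Gaussian factor is 1 and C_max = M/(n_e·A·√(4πDt)), where n_e·A is the pore area the mass is dissolved in.
√(4πDt) = √(4π × 3.96 × 947) = 217.1 m, so C_max = 0.441/(0.22 × 31.6 × 217.1) = 0.000292 kg/m³.

0.000292 kg/m³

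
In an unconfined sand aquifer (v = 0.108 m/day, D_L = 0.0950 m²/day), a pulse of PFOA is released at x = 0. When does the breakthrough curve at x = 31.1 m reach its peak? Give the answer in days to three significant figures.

For the 1D instantaneous-source solution, setting ∂C/∂t = 0 at fixed x gives v²t² + 2Dt − x² = 0, so t = (√(D² + v²x²) − D)/v².
√(D² + v²x²) = √(0.0950² + 0.108² × 31.1²) = 3.360; v² = 0.011664.
t = (3.360 − 0.0950)/0.011664 = 280 days (vs. the pure-advection estimate x/v = 288 d).

280 days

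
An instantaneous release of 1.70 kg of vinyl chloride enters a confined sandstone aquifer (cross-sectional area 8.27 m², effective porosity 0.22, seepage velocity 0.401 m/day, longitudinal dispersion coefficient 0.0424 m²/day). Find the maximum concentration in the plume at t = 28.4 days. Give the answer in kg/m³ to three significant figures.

The peak of an instantaneous 1D plume sits at x = vt; there the Gaussian factor is 1 and C_max = M/(n_e·A·√(4πDt)), where n_e·A is the pore area the mass is dissolved in.
√(4πDt) = √(4π × 0.0424 × 28.4) = 3.890 m, so C_max = 1.70/(0.22 × 8.27 × 3.890) = 0.240 kg/m³.

0.240 kg/m³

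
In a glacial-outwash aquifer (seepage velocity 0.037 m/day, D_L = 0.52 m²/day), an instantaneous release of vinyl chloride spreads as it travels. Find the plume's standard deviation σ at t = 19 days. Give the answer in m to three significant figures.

4.45 m

Dispersive spreading gives a Gaussian with σ² = 2Dt; advection only shifts the center.
σ = √(2 × 0.52 × 19) = 4.45 m.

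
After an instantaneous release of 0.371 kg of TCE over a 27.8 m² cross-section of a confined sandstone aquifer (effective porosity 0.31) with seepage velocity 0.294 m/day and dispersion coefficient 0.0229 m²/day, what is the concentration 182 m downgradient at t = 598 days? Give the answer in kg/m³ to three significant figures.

For an instantaneous plane source, C(x,t) = M/(n_e·A·√(4πDt)) · exp(−(x−vt)²/(4Dt)), with n_e·A the pore (flow) area.
Plume center vt = 0.294 × 598 = 175.812 m, so the well at 182 m is 6.188 m downgradient of the peak.
√(4πDt) = 13.12 m, giving peak height M/(n_e·A·√(4πDt)) = 0.371/(0.31 × 27.8 × 13.12) = 0.003281 kg/m³.
(x−vt)²/(4Dt) = (6.188)²/(4 × 0.0229 × 598) = 0.6990; exp(−0.6990) = 0.4971.
C = 0.003281 × 0.4971 = 0.00163 kg/m³.

0.00163 kg/m³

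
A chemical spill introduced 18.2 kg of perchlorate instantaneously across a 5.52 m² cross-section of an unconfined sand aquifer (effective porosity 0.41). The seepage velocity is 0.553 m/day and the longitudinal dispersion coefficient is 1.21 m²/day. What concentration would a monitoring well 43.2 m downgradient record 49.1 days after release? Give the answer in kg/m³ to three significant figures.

0.0996 kg/m³

For an instantaneous plane source, C(x,t) = M/(n_e·A·√(4πDt)) · exp(−(x−vt)²/(4Dt)), with n_e·A the pore (flow) area.
Plume center vt = 0.553 × 49.1 = 27.1523 m, so the well at 43.2 m is 16.0477 m downgradient of the peak.
√(4πDt) = 27.32 m, giving peak height M/(n_e·A·√(4πDt)) = 18.2/(0.41 × 5.52 × 27.32) = 0.2944 kg/m³.
(x−vt)²/(4Dt) = (16.0477)²/(4 × 1.21 × 49.1) = 1.084; exp(−1.084) = 0.3382.
C = 0.2944 × 0.3382 = 0.0996 kg/m³.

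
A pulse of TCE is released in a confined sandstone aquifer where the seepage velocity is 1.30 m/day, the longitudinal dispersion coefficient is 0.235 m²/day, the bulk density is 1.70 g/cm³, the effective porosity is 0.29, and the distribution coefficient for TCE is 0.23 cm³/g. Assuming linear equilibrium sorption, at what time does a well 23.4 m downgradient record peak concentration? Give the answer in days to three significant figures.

Retardation factor R = 1 + ρ_b·K_d/n = 1 + 1.70 × 0.23/0.29 = 2.348.
Sorption retards both mechanisms: v_R = v/R = 0.5537 m/day, D_R = D/R = 0.1001 m²/day.
Peak time from v_R²t² + 2D_R t − x² = 0: t = (√(D_R² + v_R²x²) − D_R)/v_R².
√(D_R² + v_R²x²) = √(0.1001² + 0.5537² × 23.4²) = 12.96; v_R² = 0.3066.
t = (12.96 − 0.1001)/0.3066 = 41.9 days.

41.9 days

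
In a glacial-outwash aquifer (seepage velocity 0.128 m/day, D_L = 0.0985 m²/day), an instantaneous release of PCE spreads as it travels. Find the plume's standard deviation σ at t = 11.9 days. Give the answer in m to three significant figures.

1.53 m

Dispersive spreading gives a Gaussian with σ² = 2Dt; advection only shifts the center.
σ = √(2 × 0.0985 × 11.9) = 1.53 m.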